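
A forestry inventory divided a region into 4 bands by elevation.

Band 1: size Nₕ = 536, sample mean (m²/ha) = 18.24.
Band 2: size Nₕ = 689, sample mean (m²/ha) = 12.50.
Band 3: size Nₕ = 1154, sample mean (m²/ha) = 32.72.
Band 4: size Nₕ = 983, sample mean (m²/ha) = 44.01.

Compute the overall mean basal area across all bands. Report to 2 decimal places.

x̄_st = (Σ Nₕx̄ₕ) / (Σ Nₕ) = (536·18.24 + 689·12.50 + 1154·32.72 + 983·44.01) / 3362
= 99409.85 / 3362 = 29.5687... → 29.57.

29.57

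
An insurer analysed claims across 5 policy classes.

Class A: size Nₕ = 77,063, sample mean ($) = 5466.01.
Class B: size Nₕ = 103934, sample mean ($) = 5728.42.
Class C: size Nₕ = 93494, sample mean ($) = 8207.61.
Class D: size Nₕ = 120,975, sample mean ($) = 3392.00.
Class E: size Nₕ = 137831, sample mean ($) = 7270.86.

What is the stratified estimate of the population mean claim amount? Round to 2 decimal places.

5993.78

N = 77063 + 103934 + 93494 + 120975 + 137831 = 533297.
Overall mean = Σ (Nₕ/N)·x̄ₕ — weight by population share, not a simple average.
Σ Nₕx̄ₕ = 77063·5466.01 + 103934·5728.42 + 93494·8207.61 + 120975·3392.00 + 137831·7270.86 = 421227128.63 + 595377604.28 + 767362289.34 + 410347200 + 1002149904.66 = 3196464126.91.
Divide by N: 3196464126.91 / 533297 = 5993.7786... → 5993.78.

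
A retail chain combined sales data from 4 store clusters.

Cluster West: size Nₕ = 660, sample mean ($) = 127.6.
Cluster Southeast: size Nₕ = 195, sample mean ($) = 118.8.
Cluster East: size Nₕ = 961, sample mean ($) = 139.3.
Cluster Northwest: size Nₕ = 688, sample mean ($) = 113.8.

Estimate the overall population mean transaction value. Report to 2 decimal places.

127.61

N = 660 + 195 + 961 + 688 = 2504.
Weight each subgroup mean by Nₕ/N and sum.
Σ Nₕx̄ₕ = 660·127.6 + 195·118.8 + 961·139.3 + 688·113.8 = 84216 + 23166 + 133867.3 + 78294.4 = 319543.7.
Divide by N: 319543.7 / 2504 = 127.6133... → 127.61.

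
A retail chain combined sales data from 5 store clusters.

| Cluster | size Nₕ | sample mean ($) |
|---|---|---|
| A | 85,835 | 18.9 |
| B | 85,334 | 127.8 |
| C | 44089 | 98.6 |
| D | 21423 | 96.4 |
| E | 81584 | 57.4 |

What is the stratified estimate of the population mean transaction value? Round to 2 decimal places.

74.23

N = 318265; weights Wₕ = Nₕ/N = (0.2697, 0.2681, 0.1385, 0.0673, 0.2563).
x̄_st = Σ Wₕ·x̄ₕ = 0.2697·18.9 + 0.2681·127.8 + 0.1385·98.6 + 0.0673·96.4 + 0.2563·57.4 ≈ 74.2251...
→ 74.23.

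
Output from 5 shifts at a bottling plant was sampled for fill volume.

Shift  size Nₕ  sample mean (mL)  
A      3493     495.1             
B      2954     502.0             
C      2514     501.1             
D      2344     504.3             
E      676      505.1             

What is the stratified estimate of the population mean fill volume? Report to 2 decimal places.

N = 3493 + 2954 + 2514 + 2344 + 676 = 11981.
Overall mean = Σ (Nₕ/N)·x̄ₕ — weight by population share, not a simple average.
Σ Nₕx̄ₕ = 3493·495.1 + 2954·502.0 + 2514·501.1 + 2344·504.3 + 676·505.1 = 1729384.3 + 1482908 + 1259765.4 + 1182079.2 + 341447.6 = 5995584.5.
Divide by N: 5995584.5 / 11981 = 500.4244... → 500.42.

500.42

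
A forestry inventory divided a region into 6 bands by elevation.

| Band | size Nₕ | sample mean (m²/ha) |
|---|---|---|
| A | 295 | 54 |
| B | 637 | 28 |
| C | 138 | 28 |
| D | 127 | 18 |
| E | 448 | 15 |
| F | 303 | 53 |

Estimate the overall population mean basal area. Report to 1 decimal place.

32.2

N = 1948; weights Wₕ = Nₕ/N = (0.1514, 0.3270, 0.0708, 0.0652, 0.2300, 0.1555).
x̄_st = Σ Wₕ·x̄ₕ = 0.1514·54 + 0.3270·28 + 0.0708·28 + 0.0652·18 + 0.2300·15 + 0.1555·53 ≈ 32.184...
→ 32.2.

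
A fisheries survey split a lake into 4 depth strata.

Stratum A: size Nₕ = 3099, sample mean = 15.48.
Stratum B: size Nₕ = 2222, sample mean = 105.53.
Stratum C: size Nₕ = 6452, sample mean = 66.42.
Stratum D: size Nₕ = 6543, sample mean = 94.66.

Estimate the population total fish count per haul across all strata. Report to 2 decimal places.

1330362.40

A: 3099·15.48 = 47972.52
B: 2222·105.53 = 234487.66
C: 6452·66.42 = 428541.84
D: 6543·94.66 = 619360.38
τ̂ = Σ Nₕx̄ₕ = 1330362.40.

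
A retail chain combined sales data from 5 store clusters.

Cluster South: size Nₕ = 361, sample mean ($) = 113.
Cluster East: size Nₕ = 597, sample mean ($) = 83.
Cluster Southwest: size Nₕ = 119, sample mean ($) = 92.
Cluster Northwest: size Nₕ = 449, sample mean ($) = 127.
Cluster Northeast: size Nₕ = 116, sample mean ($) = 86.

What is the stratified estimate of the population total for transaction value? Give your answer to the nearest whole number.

Estimate total by summing Nₕ·x̄ₕ over strata.
361·113 + 597·83 + 119·92 + 449·127 + 116·86 = 40793 + 49551 + 10948 + 57023 + 9976 = 168291.

168291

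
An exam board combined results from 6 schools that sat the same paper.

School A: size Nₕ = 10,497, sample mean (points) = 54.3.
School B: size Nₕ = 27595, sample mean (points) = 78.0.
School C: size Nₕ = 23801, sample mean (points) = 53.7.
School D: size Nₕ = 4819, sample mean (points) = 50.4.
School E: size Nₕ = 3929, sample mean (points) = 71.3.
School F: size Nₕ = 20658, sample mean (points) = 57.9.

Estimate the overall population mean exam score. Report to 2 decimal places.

62.65

N = 10497 + 27595 + 23801 + 4819 + 3929 + 20658 = 91299.
The stratified mean weights each stratum mean by its population share Nₕ/N.
Σ Nₕx̄ₕ = 10497·54.3 + 27595·78.0 + 23801·53.7 + 4819·50.4 + 3929·71.3 + 20658·57.9 = 569987.1 + 2152410 + 1278113.7 + 242877.6 + 280137.7 + 1196098.2 = 5719624.3.
Divide by N: 5719624.3 / 91299 = 62.6472... → 62.65.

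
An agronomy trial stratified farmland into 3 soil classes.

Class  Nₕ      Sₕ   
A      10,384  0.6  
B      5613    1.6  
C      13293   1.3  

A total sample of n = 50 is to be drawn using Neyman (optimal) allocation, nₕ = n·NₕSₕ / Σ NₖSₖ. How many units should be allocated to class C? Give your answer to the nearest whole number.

27

Σ NₕSₕ = 10384·0.6 + 5613·1.6 + 13293·1.3 = 32492.1.
Share for C: 17280.9/32492.1 = 0.53185.
n_C = 50 × 0.53185 = 26.592... → 27.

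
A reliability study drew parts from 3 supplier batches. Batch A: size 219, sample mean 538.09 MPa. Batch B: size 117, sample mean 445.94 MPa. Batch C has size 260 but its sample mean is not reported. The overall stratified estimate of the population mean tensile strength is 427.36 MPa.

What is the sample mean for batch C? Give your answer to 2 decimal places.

Σ Nₕx̄ₕ = N·μ, so 260·x̄_C = 596·427.36 − (219·538.09 + 117·445.94).
= 254706.56 − 170016.69 = 84689.87.
x̄_C = 84689.87 / 260 = 325.7303... → 325.73.

325.73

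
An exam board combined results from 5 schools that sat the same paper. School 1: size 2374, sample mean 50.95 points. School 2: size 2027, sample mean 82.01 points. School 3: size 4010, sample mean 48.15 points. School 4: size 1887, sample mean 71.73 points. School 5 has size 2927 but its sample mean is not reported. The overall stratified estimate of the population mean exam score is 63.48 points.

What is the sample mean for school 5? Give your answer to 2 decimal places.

76.49

Σ Nₕx̄ₕ = N·μ, so 2927·x̄_5 = 13225·63.48 − (2374·50.95 + 2027·82.01 + 4010·48.15 + 1887·71.73).
= 839523 − 615625.58 = 223897.42.
x̄_5 = 223897.42 / 2927 = 76.4938... → 76.49.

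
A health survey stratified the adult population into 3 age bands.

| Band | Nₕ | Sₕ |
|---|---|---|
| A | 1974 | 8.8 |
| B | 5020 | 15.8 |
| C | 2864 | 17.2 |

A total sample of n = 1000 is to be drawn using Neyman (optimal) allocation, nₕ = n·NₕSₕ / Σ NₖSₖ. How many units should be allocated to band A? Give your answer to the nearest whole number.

119

A: NₕSₕ = 1974·8.8 = 17371.2
B: NₕSₕ = 5020·15.8 = 79316
C: NₕSₕ = 2864·17.2 = 49260.8
Σ NₕSₕ = 145948.
n_A = 1000·17371.2/145948 = 119.023... → 119.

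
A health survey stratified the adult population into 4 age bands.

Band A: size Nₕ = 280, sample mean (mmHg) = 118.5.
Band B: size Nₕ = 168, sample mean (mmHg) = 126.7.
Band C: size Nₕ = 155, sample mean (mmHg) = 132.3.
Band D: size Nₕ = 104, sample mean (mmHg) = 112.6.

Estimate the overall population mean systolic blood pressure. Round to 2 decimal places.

N = 707; weights Wₕ = Nₕ/N = (0.3960, 0.2376, 0.2192, 0.1471).
x̄_st = Σ Wₕ·x̄ₕ = 0.3960·118.5 + 0.2376·126.7 + 0.2192·132.3 + 0.1471·112.6 ≈ 122.6061...
→ 122.61.

122.61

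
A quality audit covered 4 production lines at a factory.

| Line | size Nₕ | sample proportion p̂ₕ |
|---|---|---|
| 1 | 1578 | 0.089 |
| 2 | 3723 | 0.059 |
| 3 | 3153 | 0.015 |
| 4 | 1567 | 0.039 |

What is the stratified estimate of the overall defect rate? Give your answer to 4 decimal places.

Wₕ = Nₕ/N with N = 10021: 0.1575, 0.3715, 0.3146, 0.1564.
p̂_st = 0.1575·0.089 + 0.3715·0.059 + 0.3146·0.015 + 0.1564·0.039 ≈ 0.046753... → 0.0468.

0.0468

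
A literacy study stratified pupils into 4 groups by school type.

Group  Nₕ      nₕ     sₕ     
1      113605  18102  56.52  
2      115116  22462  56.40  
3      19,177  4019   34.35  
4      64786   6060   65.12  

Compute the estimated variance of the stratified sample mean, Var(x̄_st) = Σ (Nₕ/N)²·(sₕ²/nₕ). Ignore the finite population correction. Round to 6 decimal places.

0.073634

N = 312684. Term for each stratum: Wₕ²sₕ²/nₕ.
Var(x̄_st) = 0.023294925 + 0.019194193 + 0.001104296 + 0.030040501 = 0.073633915 → 0.073634.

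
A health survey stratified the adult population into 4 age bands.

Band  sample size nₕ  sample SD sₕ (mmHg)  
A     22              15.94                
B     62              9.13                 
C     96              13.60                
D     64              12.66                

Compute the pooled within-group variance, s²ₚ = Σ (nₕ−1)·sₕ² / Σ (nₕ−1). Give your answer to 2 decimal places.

158.70

Degrees of freedom: 21 + 61 + 95 + 63 = 240.
Σ(nₕ−1)sₕ² = 21·254.0836 + 61·83.3569 + 95·184.96 + 63·160.2756 = 38089.0893.
s²ₚ = 38089.0893 / 240 = 158.7045... → 158.70.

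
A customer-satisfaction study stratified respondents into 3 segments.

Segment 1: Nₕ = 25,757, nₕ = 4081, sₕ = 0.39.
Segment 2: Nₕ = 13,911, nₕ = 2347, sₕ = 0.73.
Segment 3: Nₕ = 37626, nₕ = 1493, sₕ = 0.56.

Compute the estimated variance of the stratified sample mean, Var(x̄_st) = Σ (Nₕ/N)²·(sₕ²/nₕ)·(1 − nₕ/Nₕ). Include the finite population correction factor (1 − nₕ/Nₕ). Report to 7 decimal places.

N = 77294; Wₕ = Nₕ/N.
segment 1: (25757/77294)²·0.39²/4081·(1 − 4081/25757) = 0.0000034829
segment 2: (13911/77294)²·0.73²/2347·(1 − 2347/13911) = 0.0000061137
segment 3: (37626/77294)²·0.56²/1493·(1 − 1493/37626) = 0.0000477988
Sum = 0.0000573955 → 0.0000574.

0.0000574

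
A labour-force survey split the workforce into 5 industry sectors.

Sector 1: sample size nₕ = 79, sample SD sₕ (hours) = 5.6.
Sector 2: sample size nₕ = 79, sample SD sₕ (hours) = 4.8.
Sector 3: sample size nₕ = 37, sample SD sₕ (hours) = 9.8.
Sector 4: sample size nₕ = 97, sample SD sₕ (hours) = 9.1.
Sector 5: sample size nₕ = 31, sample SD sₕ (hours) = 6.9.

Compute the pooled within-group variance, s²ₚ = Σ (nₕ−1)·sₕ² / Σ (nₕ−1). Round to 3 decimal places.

53.707

Degrees of freedom: 78 + 78 + 36 + 96 + 30 = 318.
Σ(nₕ−1)sₕ² = 78·31.36 + 78·23.04 + 36·96.04 + 96·82.81 + 30·47.61 = 17078.7.
s²ₚ = 17078.7 / 318 = 53.70660... → 53.707.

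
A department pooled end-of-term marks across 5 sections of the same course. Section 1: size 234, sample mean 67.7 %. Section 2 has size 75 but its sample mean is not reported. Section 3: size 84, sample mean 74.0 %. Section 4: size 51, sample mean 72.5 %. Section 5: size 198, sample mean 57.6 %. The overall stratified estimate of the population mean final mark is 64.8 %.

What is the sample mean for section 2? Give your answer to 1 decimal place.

59.2

N = 234 + 75 + 84 + 51 + 198 = 642.
Overall total = μ·N = 64.8·642 = 41601.6.
Subtract the known strata: 234·67.7 + 84·74.0 + 51·72.5 + 198·57.6 = 37160.1.
Remaining total for section 2: 41601.6 − 37160.1 = 4441.5.
Divide by its size: 4441.5 / 75 = 59.22 → 59.2.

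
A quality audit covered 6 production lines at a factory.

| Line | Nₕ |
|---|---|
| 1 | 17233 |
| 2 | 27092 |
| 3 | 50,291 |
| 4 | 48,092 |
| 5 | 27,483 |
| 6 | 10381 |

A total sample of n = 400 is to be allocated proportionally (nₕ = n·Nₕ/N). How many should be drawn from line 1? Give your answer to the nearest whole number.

N = 17233 + 27092 + 50291 + 48092 + 27483 + 10381 = 180572.
n_1 = 400·17233/180572 = 38.174... → 38.

38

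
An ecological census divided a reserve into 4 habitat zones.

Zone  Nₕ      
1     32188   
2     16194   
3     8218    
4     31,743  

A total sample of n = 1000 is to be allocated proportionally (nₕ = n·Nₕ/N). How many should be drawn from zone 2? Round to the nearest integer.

Share of zone 2 = 16194/88343 = 0.18331.
Allocate 1000 × 0.18331 = 183.308... → 183.

183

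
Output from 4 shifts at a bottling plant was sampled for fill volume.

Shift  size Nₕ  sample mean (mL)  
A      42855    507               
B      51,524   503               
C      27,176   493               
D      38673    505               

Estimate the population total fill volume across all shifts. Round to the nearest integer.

80571690

A: 42855·507 = 21727485
B: 51524·503 = 25916572
C: 27176·493 = 13397768
D: 38673·505 = 19529865
τ̂ = Σ Nₕx̄ₕ = 80571690.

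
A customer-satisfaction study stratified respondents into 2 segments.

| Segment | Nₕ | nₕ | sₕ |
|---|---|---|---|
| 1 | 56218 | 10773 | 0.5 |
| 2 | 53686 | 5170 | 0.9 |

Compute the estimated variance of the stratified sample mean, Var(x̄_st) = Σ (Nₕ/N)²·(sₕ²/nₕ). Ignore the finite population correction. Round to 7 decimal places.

N = 109904; Wₕ = Nₕ/N.
segment 1: (56218/109904)²·0.5²/10773 = 0.0000060719
segment 2: (53686/109904)²·0.9²/5170 = 0.0000373843
Sum = 0.0000434563 → 0.0000435.

0.0000435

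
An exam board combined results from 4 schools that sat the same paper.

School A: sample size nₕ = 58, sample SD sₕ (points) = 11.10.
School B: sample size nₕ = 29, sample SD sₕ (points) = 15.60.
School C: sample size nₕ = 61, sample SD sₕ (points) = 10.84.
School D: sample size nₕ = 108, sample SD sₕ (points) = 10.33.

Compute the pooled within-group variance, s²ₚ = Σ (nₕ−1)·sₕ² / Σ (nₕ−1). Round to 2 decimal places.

A: (58−1)·11.10² = 57·123.21 = 7022.97
B: (29−1)·15.60² = 28·243.36 = 6814.08
C: (61−1)·10.84² = 60·117.5056 = 7050.336
D: (108−1)·10.33² = 107·106.7089 = 11417.8523
Numerator = 32305.2383; denominator = Σ(nₕ−1) = 252.
s²ₚ = 32305.2383/252 = 128.1954... → 128.20.

128.20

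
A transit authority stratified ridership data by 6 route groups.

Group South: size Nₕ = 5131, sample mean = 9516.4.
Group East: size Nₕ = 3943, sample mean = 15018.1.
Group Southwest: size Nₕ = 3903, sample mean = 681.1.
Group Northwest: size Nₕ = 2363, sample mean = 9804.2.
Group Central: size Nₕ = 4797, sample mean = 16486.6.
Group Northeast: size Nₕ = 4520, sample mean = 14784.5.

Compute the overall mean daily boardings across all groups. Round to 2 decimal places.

N = 5131 + 3943 + 3903 + 2363 + 4797 + 4520 = 24657.
Overall mean = Σ (Nₕ/N)·x̄ₕ — weight by population share, not a simple average.
Σ Nₕx̄ₕ = 5131·9516.4 + 3943·15018.1 + 3903·681.1 + 2363·9804.2 + 4797·16486.6 + 4520·14784.5 = 48828648.4 + 59216368.3 + 2658333.3 + 23167324.6 + 79086220.2 + 66825940 = 279782834.8.
Divide by N: 279782834.8 / 24657 = 11346.9942... → 11346.99.

11346.99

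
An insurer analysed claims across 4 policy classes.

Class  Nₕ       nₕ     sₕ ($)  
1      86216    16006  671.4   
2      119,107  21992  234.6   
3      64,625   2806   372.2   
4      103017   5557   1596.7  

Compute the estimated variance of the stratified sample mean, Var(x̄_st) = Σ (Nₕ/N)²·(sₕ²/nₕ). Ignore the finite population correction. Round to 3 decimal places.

38.244

N = 372965; Wₕ = Nₕ/N.
class 1: (86216/372965)²·671.4²/16006 = 1.504941
class 2: (119107/372965)²·234.6²/21992 = 0.255229
class 3: (64625/372965)²·372.2²/2806 = 1.482279
class 4: (103017/372965)²·1596.7²/5557 = 35.001600
Sum = 38.244049 → 38.244.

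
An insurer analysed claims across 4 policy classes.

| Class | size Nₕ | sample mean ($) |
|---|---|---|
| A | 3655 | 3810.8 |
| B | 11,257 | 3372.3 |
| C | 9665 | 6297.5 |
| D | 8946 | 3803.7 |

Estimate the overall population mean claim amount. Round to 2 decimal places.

N = 33523; weights Wₕ = Nₕ/N = (0.1090, 0.3358, 0.2883, 0.2669).
x̄_st = Σ Wₕ·x̄ₕ = 0.1090·3810.8 + 0.3358·3372.3 + 0.2883·6297.5 + 0.2669·3803.7 ≈ 4378.5966...
→ 4378.60.

4378.60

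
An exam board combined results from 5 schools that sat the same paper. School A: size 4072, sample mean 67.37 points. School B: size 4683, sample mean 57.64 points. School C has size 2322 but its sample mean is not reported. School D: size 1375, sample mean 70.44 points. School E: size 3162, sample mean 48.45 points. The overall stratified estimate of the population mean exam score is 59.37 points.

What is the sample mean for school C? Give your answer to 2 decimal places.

57.14

N = 4072 + 4683 + 2322 + 1375 + 3162 = 15614.
Overall total = μ·N = 59.37·15614 = 927003.18.
Subtract the known strata: 4072·67.37 + 4683·57.64 + 1375·70.44 + 3162·48.45 = 794312.66.
Remaining total for school C: 927003.18 − 794312.66 = 132690.52.
Divide by its size: 132690.52 / 2322 = 57.1449... → 57.14.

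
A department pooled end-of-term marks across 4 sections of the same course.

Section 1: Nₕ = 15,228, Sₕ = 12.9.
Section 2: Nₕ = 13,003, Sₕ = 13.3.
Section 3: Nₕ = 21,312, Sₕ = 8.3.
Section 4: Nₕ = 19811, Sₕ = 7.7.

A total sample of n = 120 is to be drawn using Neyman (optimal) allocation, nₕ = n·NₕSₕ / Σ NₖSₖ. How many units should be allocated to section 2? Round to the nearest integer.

Σ NₕSₕ = 15228·12.9 + 13003·13.3 + 21312·8.3 + 19811·7.7 = 698815.4.
Share for 2: 172939.9/698815.4 = 0.24748.
n_2 = 120 × 0.24748 = 29.697... → 30.

30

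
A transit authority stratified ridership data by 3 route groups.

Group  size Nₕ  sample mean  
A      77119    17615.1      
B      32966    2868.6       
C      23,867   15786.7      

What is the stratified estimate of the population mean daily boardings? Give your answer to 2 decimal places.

13660.16

x̄_st = (Σ Nₕx̄ₕ) / (Σ Nₕ) = (77119·17615.1 + 32966·2868.6 + 23867·15786.7) / 133952
= 1829806333.4 / 133952 = 13660.1643... → 13660.16.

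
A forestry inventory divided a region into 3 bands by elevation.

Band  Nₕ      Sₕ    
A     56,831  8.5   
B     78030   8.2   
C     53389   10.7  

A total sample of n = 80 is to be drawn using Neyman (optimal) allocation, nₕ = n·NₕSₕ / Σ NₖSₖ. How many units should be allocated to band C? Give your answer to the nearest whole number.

Σ NₕSₕ = 56831·8.5 + 78030·8.2 + 53389·10.7 = 1694171.8.
Share for C: 571262.3/1694171.8 = 0.33719.
n_C = 80 × 0.33719 = 26.975... → 27.

27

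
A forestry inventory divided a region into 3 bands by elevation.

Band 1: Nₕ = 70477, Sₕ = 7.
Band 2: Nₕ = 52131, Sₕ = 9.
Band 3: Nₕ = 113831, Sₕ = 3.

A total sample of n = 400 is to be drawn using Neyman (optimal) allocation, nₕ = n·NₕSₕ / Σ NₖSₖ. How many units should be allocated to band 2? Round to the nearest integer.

144

1: NₕSₕ = 70477·7 = 493339
2: NₕSₕ = 52131·9 = 469179
3: NₕSₕ = 113831·3 = 341493
Σ NₕSₕ = 1304011.
n_2 = 400·469179/1304011 = 143.919... → 144.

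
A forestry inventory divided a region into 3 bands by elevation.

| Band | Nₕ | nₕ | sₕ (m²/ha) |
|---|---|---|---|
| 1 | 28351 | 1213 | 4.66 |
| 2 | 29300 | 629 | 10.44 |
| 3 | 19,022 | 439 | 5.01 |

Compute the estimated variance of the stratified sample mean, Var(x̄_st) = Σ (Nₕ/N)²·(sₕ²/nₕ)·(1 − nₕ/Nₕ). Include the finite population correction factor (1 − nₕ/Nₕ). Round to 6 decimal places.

0.030542

N = 76673; Wₕ = Nₕ/N.
band 1: (28351/76673)²·4.66²/1213·(1 − 1213/28351) = 0.002343000
band 2: (29300/76673)²·10.44²/629·(1 − 629/29300) = 0.024761440
band 3: (19022/76673)²·5.01²/439·(1 − 439/19022) = 0.003437938
Sum = 0.030542378 → 0.030542.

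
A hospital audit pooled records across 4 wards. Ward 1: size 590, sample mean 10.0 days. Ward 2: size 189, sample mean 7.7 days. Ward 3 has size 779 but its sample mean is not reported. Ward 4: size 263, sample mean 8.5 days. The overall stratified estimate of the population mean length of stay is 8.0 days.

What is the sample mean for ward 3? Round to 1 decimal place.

N = 590 + 189 + 779 + 263 = 1821.
Overall total = μ·N = 8.0·1821 = 14568.
Subtract the known strata: 590·10.0 + 189·7.7 + 263·8.5 = 9590.8.
Remaining total for ward 3: 14568 − 9590.8 = 4977.2.
Divide by its size: 4977.2 / 779 = 6.389... → 6.4.

6.4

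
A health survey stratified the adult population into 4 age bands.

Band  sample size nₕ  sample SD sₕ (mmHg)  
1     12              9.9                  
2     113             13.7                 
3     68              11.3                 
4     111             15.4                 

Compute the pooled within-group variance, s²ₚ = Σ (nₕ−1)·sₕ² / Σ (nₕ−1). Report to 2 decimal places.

Degrees of freedom: 11 + 112 + 67 + 110 = 300.
Σ(nₕ−1)sₕ² = 11·98.01 + 112·187.69 + 67·127.69 + 110·237.16 = 56742.22.
s²ₚ = 56742.22 / 300 = 189.1407... → 189.14.

189.14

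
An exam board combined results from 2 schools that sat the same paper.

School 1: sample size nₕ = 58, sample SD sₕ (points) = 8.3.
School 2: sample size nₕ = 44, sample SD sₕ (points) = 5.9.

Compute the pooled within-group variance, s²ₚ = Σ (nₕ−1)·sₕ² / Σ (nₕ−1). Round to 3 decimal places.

Degrees of freedom: 57 + 43 = 100.
Σ(nₕ−1)sₕ² = 57·68.89 + 43·34.81 = 5423.56.
s²ₚ = 5423.56 / 100 = 54.2356 → 54.236.

54.236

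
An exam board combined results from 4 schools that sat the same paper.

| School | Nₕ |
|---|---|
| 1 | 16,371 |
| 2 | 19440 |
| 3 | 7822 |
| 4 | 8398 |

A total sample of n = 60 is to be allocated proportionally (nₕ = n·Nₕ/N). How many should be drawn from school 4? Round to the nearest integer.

10

Share of school 4 = 8398/52031 = 0.16140.
Allocate 60 × 0.16140 = 9.684... → 10.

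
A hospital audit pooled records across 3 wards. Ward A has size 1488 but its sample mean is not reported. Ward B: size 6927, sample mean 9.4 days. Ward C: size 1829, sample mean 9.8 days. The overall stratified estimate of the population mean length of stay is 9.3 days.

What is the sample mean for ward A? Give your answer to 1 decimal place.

8.2

Σ Nₕx̄ₕ = N·μ, so 1488·x̄_A = 10244·9.3 − (6927·9.4 + 1829·9.8).
= 95269.2 − 83038 = 12231.2.
x̄_A = 12231.2 / 1488 = 8.220... → 8.2.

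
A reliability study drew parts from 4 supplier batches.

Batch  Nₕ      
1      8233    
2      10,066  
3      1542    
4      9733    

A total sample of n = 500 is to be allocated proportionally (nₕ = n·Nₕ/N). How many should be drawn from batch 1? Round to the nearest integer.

139

N = 8233 + 10066 + 1542 + 9733 = 29574.
n_1 = 500·8233/29574 = 139.193... → 139.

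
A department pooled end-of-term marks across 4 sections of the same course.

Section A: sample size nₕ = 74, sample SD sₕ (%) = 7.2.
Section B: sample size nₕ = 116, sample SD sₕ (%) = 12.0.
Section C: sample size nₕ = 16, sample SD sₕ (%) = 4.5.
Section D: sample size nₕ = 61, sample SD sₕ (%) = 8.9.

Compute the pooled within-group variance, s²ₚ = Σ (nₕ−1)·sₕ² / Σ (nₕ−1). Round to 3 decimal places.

A: (74−1)·7.2² = 73·51.84 = 3784.32
B: (116−1)·12.0² = 115·144 = 16560
C: (16−1)·4.5² = 15·20.25 = 303.75
D: (61−1)·8.9² = 60·79.21 = 4752.6
Numerator = 25400.67; denominator = Σ(nₕ−1) = 263.
s²ₚ = 25400.67/263 = 96.58049... → 96.580.

96.580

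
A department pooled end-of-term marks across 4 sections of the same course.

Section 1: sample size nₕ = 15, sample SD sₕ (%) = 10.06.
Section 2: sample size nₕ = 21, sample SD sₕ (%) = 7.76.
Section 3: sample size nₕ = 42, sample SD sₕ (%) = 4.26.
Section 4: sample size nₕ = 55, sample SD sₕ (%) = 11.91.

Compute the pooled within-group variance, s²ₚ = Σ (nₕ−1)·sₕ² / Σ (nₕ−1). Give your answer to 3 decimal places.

1: (15−1)·10.06² = 14·101.2036 = 1416.8504
2: (21−1)·7.76² = 20·60.2176 = 1204.352
3: (42−1)·4.26² = 41·18.1476 = 744.0516
4: (55−1)·11.91² = 54·141.8481 = 7659.7974
Numerator = 11025.0514; denominator = Σ(nₕ−1) = 129.
s²ₚ = 11025.0514/129 = 85.46551... → 85.466.

85.466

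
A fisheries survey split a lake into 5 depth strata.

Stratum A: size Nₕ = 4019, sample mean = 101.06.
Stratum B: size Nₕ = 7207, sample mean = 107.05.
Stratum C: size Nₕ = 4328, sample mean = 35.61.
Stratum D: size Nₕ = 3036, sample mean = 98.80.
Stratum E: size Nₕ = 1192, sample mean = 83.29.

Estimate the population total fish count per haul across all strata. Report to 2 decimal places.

1731028.05

A: 4019·101.06 = 406160.14
B: 7207·107.05 = 771509.35
C: 4328·35.61 = 154120.08
D: 3036·98.80 = 299956.8
E: 1192·83.29 = 99281.68
τ̂ = Σ Nₕx̄ₕ = 1731028.05.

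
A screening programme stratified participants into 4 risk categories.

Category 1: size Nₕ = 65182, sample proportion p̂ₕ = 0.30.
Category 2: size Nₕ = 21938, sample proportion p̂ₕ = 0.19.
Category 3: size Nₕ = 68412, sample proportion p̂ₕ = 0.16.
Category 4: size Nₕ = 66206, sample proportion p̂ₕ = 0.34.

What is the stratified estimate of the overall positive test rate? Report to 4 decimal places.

0.2579

N = 65182 + 21938 + 68412 + 66206 = 221738.
Overall proportion = Σ (Nₕ/N)·p̂ₕ.
Σ Nₕp̂ₕ = 19554.6 + 4168.22 + 10945.92 + 22510.04 = 57178.78.
57178.78 / 221738 = 0.257866... → 0.2579.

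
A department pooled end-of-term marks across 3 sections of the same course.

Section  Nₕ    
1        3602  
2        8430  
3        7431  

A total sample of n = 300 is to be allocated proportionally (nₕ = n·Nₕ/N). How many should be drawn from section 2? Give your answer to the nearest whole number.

N = 3602 + 8430 + 7431 = 19463.
n_2 = 300·8430/19463 = 129.939... → 130.

130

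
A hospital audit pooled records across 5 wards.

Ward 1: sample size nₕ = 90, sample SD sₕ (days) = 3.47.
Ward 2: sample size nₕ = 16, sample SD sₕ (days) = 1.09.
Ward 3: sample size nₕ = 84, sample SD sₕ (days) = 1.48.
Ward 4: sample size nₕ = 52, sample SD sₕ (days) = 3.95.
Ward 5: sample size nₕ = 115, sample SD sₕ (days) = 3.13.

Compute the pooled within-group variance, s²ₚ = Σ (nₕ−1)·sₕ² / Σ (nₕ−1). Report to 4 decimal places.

9.0450

Degrees of freedom: 89 + 15 + 83 + 51 + 114 = 352.
Σ(nₕ−1)sₕ² = 89·12.0409 + 15·1.1881 + 83·2.1904 + 51·15.6025 + 114·9.7969 = 3183.8389.
s²ₚ = 3183.8389 / 352 = 9.044997... → 9.0450.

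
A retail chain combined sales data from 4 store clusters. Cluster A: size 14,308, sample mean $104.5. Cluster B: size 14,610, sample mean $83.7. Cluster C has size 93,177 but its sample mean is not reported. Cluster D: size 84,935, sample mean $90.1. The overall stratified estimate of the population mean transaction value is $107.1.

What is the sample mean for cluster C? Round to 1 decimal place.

126.7

Σ Nₕx̄ₕ = N·μ, so 93177·x̄_C = 207030·107.1 − (14308·104.5 + 14610·83.7 + 84935·90.1).
= 22172913 − 10370686.5 = 11802226.5.
x̄_C = 11802226.5 / 93177 = 126.665... → 126.7.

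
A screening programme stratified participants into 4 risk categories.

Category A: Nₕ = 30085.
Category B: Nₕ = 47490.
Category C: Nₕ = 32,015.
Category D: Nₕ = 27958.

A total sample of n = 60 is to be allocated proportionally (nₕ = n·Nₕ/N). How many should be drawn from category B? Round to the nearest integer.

Share of category B = 47490/137548 = 0.34526.
Allocate 60 × 0.34526 = 20.716... → 21.

21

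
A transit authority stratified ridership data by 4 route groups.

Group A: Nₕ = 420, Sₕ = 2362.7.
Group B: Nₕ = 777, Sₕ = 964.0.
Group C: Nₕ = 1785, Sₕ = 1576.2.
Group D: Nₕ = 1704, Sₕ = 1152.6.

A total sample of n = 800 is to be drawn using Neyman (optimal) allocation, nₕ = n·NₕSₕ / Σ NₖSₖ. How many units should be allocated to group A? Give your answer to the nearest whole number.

Σ NₕSₕ = 420·2362.7 + 777·964.0 + 1785·1576.2 + 1704·1152.6 = 6518909.4.
Share for A: 992334/6518909.4 = 0.15222.
n_A = 800 × 0.15222 = 121.779... → 122.

122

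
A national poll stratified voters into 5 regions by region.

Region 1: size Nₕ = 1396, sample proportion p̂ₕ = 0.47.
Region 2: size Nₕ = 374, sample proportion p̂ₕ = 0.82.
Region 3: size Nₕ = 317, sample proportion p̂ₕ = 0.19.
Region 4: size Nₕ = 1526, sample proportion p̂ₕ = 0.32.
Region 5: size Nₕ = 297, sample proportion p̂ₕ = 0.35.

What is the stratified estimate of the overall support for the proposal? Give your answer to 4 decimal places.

Wₕ = Nₕ/N with N = 3910: 0.3570, 0.0957, 0.0811, 0.3903, 0.0760.
p̂_st = 0.3570·0.47 + 0.0957·0.82 + 0.0811·0.19 + 0.3903·0.32 + 0.0760·0.35 ≈ 0.413120... → 0.4131.

0.4131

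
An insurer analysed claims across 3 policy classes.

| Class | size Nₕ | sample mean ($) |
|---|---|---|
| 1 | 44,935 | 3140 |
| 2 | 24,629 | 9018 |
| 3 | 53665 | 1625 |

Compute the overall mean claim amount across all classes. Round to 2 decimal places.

x̄_st = (Σ Nₕx̄ₕ) / (Σ Nₕ) = (44935·3140 + 24629·9018 + 53665·1625) / 123229
= 450405847 / 123229 = 3655.0313... → 3655.03.

3655.03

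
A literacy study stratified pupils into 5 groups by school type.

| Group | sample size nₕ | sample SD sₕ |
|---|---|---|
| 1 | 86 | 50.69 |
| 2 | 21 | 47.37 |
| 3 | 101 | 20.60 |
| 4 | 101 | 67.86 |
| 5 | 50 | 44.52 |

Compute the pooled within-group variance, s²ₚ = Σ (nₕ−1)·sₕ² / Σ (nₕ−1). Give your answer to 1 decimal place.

Degrees of freedom: 85 + 20 + 100 + 100 + 49 = 354.
Σ(nₕ−1)sₕ² = 85·2569.4761 + 20·2243.9169 + 100·424.36 + 100·4604.9796 + 49·1982.0304 = 863337.2561.
s²ₚ = 863337.2561 / 354 = 2438.806... → 2438.8.

2438.8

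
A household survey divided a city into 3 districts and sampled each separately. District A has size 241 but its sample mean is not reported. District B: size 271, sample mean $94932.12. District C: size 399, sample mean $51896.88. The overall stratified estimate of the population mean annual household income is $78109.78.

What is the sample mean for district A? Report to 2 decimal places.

N = 241 + 271 + 399 = 911.
Overall total = μ·N = 78109.78·911 = 71158009.58.
Subtract the known strata: 271·94932.12 + 399·51896.88 = 46433459.64.
Remaining total for district A: 71158009.58 − 46433459.64 = 24724549.94.
Divide by its size: 24724549.94 / 241 = 102591.4935... → 102591.49.

102591.49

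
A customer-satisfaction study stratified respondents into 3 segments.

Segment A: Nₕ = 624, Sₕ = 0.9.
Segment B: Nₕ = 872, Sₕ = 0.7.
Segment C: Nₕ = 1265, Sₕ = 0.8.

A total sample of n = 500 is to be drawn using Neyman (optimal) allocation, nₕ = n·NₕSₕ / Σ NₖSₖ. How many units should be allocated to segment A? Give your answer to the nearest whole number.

129

A: NₕSₕ = 624·0.9 = 561.6
B: NₕSₕ = 872·0.7 = 610.4
C: NₕSₕ = 1265·0.8 = 1012
Σ NₕSₕ = 2184.
n_A = 500·561.6/2184 = 128.571... → 129.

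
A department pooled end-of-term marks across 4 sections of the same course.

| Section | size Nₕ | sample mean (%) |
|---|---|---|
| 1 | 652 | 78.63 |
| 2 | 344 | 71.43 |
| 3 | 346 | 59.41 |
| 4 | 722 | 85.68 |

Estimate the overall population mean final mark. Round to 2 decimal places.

N = 2064; weights Wₕ = Nₕ/N = (0.3159, 0.1667, 0.1676, 0.3498).
x̄_st = Σ Wₕ·x̄ₕ = 0.3159·78.63 + 0.1667·71.43 + 0.1676·59.41 + 0.3498·85.68 ≈ 76.6742...
→ 76.67.

76.67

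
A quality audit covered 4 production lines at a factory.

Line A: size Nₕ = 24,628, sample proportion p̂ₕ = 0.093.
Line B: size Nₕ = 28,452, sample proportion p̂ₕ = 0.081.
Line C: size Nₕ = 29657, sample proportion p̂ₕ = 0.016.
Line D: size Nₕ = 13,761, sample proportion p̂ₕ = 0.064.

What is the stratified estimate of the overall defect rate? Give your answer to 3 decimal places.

N = 24628 + 28452 + 29657 + 13761 = 96498.
Overall proportion = Σ (Nₕ/N)·p̂ₕ.
Σ Nₕp̂ₕ = 2290.404 + 2304.612 + 474.512 + 880.704 = 5950.232.
5950.232 / 96498 = 0.06166... → 0.062.

0.062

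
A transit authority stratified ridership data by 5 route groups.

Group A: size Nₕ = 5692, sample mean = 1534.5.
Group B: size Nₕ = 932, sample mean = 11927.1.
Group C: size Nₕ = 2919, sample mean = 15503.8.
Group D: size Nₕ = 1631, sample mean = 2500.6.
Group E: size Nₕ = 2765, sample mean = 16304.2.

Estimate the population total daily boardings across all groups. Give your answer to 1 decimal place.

Population total = Σ Nₕ·x̄ₕ (each stratum's size times its mean).
5692·1534.5 + 932·11927.1 + 2919·15503.8 + 1631·2500.6 + 2765·16304.2 = 8734374 + 11116057.2 + 45255592.2 + 4078478.6 + 45081113 = 114265615.0.

114265615.0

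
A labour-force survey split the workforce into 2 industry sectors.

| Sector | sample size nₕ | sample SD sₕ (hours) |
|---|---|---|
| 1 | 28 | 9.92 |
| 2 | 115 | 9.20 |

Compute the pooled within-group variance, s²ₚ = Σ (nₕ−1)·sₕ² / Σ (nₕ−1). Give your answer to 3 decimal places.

87.276

1: (28−1)·9.92² = 27·98.4064 = 2656.9728
2: (115−1)·9.20² = 114·84.64 = 9648.96
Numerator = 12305.9328; denominator = Σ(nₕ−1) = 141.
s²ₚ = 12305.9328/141 = 87.27612... → 87.276.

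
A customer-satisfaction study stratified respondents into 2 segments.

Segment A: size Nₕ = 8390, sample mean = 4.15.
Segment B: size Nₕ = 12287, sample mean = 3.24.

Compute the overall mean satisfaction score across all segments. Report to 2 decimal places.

x̄_st = (Σ Nₕx̄ₕ) / (Σ Nₕ) = (8390·4.15 + 12287·3.24) / 20677
= 74628.38 / 20677 = 3.6092... → 3.61.

3.61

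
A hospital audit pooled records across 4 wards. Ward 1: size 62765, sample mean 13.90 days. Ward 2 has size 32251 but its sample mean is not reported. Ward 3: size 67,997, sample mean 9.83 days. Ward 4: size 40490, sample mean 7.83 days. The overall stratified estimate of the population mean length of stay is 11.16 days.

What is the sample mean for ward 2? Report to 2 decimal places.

12.81

Σ Nₕx̄ₕ = N·μ, so 32251·x̄_2 = 203503·11.16 − (62765·13.90 + 67997·9.83 + 40490·7.83).
= 2271093.48 − 1857880.71 = 413212.77.
x̄_2 = 413212.77 / 32251 = 12.8124... → 12.81.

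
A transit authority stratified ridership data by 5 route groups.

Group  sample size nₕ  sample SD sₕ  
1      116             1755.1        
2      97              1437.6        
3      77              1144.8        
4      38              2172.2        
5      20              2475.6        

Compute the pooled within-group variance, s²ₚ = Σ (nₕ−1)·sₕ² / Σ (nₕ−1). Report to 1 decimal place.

2750072.9

1: (116−1)·1755.1² = 115·3080376.01 = 354243241.15
2: (97−1)·1437.6² = 96·2066693.76 = 198402600.96
3: (77−1)·1144.8² = 76·1310567.04 = 99603095.04
4: (38−1)·2172.2² = 37·4718452.84 = 174582755.08
5: (20−1)·2475.6² = 19·6128595.36 = 116443311.84
Numerator = 943275004.07; denominator = Σ(nₕ−1) = 343.
s²ₚ = 943275004.07/343 = 2750072.898... → 2750072.9.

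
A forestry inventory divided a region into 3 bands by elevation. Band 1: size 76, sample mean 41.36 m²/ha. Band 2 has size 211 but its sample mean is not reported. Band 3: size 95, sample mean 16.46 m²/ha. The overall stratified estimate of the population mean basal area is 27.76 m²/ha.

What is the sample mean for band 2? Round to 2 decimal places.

N = 76 + 211 + 95 = 382.
Overall total = μ·N = 27.76·382 = 10604.32.
Subtract the known strata: 76·41.36 + 95·16.46 = 4707.06.
Remaining total for band 2: 10604.32 − 4707.06 = 5897.26.
Divide by its size: 5897.26 / 211 = 27.9491... → 27.95.

27.95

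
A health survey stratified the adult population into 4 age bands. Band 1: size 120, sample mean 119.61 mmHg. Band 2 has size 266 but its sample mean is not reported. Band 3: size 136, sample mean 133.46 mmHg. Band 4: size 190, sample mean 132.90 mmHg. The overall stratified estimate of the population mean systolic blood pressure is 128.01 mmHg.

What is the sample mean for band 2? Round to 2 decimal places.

N = 120 + 266 + 136 + 190 = 712.
Overall total = μ·N = 128.01·712 = 91143.12.
Subtract the known strata: 120·119.61 + 136·133.46 + 190·132.90 = 57754.76.
Remaining total for band 2: 91143.12 − 57754.76 = 33388.36.
Divide by its size: 33388.36 / 266 = 125.5202... → 125.52.

125.52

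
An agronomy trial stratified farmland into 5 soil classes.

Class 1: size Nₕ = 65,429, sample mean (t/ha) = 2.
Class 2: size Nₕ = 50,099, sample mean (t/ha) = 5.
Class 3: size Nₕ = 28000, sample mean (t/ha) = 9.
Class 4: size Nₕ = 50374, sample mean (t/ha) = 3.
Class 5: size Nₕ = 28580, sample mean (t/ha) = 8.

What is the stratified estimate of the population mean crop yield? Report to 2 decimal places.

N = 65429 + 50099 + 28000 + 50374 + 28580 = 222482.
Overall mean = Σ (Nₕ/N)·x̄ₕ — weight by population share, not a simple average.
Σ Nₕx̄ₕ = 65429·2 + 50099·5 + 28000·9 + 50374·3 + 28580·8 = 130858 + 250495 + 252000 + 151122 + 228640 = 1013115.
Divide by N: 1013115 / 222482 = 4.5537... → 4.55.

4.55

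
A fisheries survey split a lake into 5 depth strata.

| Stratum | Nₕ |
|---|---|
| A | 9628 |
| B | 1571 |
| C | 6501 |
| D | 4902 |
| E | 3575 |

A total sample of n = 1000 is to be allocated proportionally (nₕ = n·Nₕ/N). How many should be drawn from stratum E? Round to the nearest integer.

Share of stratum E = 3575/26177 = 0.13657.
Allocate 1000 × 0.13657 = 136.570... → 137.

137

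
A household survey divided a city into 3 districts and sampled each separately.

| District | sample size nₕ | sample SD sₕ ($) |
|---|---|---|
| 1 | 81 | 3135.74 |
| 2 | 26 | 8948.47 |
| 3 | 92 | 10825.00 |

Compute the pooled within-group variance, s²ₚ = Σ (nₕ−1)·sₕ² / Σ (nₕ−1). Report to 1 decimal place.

1: (81−1)·3135.74² = 80·9832865.3476 = 786629227.808
2: (26−1)·8948.47² = 25·80075115.3409 = 2001877883.5225
3: (92−1)·10825.00² = 91·117180625 = 10663436875
Numerator = 13451943986.3305; denominator = Σ(nₕ−1) = 196.
s²ₚ = 13451943986.3305/196 = 68632367.277... → 68632367.3.

68632367.3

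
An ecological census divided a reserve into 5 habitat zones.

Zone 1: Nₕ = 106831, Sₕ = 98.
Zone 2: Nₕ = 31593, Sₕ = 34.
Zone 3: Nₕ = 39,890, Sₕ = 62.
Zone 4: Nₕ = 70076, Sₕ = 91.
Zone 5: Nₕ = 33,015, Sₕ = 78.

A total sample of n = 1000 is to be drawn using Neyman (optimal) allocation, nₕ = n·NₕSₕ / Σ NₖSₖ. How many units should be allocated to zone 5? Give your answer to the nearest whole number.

112

1: NₕSₕ = 106831·98 = 10469438
2: NₕSₕ = 31593·34 = 1074162
3: NₕSₕ = 39890·62 = 2473180
4: NₕSₕ = 70076·91 = 6376916
5: NₕSₕ = 33015·78 = 2575170
Σ NₕSₕ = 22968866.
n_5 = 1000·2575170/22968866 = 112.116... → 112.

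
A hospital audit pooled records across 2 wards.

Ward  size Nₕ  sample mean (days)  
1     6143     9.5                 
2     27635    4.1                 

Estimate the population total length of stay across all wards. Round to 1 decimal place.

Estimate total by summing Nₕ·x̄ₕ over strata.
6143·9.5 + 27635·4.1 = 58358.5 + 113303.5 = 171662.0.

171662.0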